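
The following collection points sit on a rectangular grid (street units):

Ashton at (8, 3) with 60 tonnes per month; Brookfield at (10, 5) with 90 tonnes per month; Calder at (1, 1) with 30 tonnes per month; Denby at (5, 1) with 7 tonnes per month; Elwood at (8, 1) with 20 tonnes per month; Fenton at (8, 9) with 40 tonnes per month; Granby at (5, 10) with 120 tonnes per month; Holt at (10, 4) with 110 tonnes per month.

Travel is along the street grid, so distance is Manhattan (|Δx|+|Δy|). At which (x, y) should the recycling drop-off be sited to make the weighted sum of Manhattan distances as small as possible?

Manhattan distance separates: Σwᵢ(|x−xᵢ|+|y−yᵢ|) = Σwᵢ|x−xᵢ| + Σwᵢ|y−yᵢ|, so x and y are optimised independently as 1-D weighted medians.
Total weight W = 477; half = 238.5.
x-coordinate, sorted with cumulative weight:
  x=1 (Calder, w=30) cum 30
  x=5 (Denby, w=7) cum 37
  x=5 (Granby, w=120) cum 157
  x=8 (Ashton, w=60) cum 217
  x=8 (Elwood, w=20) cum 237
  x=8 (Fenton, w=40) cum 277  ← median
  x=10 (Brookfield, w=90) cum 367
  x=10 (Holt, w=110) cum 477
⇒ x* = 8
y-coordinate, sorted with cumulative weight:
  y=1 (Calder, w=30) cum 30
  y=1 (Denby, w=7) cum 37
  y=1 (Elwood, w=20) cum 57
  y=3 (Ashton, w=60) cum 117
  y=4 (Holt, w=110) cum 227
  y=5 (Brookfield, w=90) cum 317  ← median
  y=9 (Fenton, w=40) cum 357
  y=10 (Granby, w=120) cum 477
⇒ y* = 5

(8, 5)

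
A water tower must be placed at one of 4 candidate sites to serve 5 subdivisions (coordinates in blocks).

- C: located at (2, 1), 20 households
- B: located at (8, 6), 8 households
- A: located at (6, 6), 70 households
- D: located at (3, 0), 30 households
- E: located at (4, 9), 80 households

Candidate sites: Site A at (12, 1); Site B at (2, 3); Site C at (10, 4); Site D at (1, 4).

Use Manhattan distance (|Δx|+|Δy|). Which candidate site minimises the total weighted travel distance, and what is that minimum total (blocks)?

Total weighted distance at each candidate:
  Site A (12, 1): total = 2622
  Site B (2, 3): total = 1362
  Site C (10, 4): total = 1882
  Site D (1, 4): total = 1462
Minimum is at Site B with total 1362 blocks.

Site B, total 1362 blocks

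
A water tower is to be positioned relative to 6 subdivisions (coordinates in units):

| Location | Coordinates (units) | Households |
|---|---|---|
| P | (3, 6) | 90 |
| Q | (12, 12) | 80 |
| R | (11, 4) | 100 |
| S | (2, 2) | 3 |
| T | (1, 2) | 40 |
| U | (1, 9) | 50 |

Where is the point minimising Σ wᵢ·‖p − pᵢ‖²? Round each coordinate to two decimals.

(6.68, 6.71)

The minimiser of Σwᵢ‖p−pᵢ‖² is the weighted centroid p* = (Σwᵢpᵢ)/(Σwᵢ).
Σwᵢ = 363.
Σwᵢxᵢ = 90·3 + 80·12 + 100·11 + 3·2 + 40·1 + 50·1 = 2426.
Σwᵢyᵢ = 90·6 + 80·12 + 100·4 + 3·2 + 40·2 + 50·9 = 2436.
x* = 2426/363 = 6.68, y* = 2436/363 = 6.71.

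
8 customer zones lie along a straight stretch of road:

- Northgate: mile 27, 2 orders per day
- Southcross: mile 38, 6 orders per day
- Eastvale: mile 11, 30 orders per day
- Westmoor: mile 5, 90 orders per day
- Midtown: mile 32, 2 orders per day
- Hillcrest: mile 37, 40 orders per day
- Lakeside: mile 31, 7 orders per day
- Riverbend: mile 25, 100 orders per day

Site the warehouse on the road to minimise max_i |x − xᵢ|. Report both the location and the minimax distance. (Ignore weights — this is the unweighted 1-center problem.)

The 1-center on a line is the midpoint of the two extreme points: leftmost at 5, rightmost at 38.
Optimal location = (5 + 38)/2 = 21.5; maximum distance = (38 − 5)/2 = 16.5.

location 21.5, max distance 16.5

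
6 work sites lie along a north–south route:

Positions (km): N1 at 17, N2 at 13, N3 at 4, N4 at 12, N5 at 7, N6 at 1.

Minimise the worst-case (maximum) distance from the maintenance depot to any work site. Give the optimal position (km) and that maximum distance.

location 9, max distance 8

The 1-center on a line is the midpoint of the two extreme points: leftmost at 1, rightmost at 17.
Optimal location = (1 + 17)/2 = 9; maximum distance = (17 − 1)/2 = 8.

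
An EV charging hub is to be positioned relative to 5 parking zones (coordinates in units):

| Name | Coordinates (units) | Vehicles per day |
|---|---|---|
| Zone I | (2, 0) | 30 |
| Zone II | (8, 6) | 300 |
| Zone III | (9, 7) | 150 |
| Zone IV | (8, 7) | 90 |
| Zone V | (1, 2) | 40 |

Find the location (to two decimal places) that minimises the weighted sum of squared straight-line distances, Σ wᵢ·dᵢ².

(7.49, 5.84)

The minimiser of Σwᵢ‖p−pᵢ‖² is the weighted centroid p* = (Σwᵢpᵢ)/(Σwᵢ).
Σwᵢ = 610.
Σwᵢxᵢ = 30·2 + 300·8 + 150·9 + 90·8 + 40·1 = 4570.
Σwᵢyᵢ = 30·0 + 300·6 + 150·7 + 90·7 + 40·2 = 3560.
x* = 4570/610 = 7.49, y* = 3560/610 = 5.84.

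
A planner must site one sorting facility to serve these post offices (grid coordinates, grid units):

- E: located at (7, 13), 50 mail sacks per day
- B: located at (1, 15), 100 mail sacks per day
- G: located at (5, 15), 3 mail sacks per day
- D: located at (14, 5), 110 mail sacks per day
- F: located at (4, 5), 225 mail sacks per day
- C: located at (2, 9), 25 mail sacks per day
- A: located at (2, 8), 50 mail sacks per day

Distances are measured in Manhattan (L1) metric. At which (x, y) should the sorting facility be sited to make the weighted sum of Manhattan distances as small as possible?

Manhattan distance separates: Σwᵢ(|x−xᵢ|+|y−yᵢ|) = Σwᵢ|x−xᵢ| + Σwᵢ|y−yᵢ|, so x and y are optimised independently as 1-D weighted medians.
Total weight W = 563; half = 281.5.
x-coordinate, sorted with cumulative weight:
  x=1 (B, w=100) cum 100
  x=2 (C, w=25) cum 125
  x=2 (A, w=50) cum 175
  x=4 (F, w=225) cum 400  ← median
  x=5 (G, w=3) cum 403
  x=7 (E, w=50) cum 453
  x=14 (D, w=110) cum 563
⇒ x* = 4
y-coordinate, sorted with cumulative weight:
  y=5 (D, w=110) cum 110
  y=5 (F, w=225) cum 335  ← median
  y=8 (A, w=50) cum 385
  y=9 (C, w=25) cum 410
  y=13 (E, w=50) cum 460
  y=15 (B, w=100) cum 560
  y=15 (G, w=3) cum 563
⇒ y* = 5

(4, 5)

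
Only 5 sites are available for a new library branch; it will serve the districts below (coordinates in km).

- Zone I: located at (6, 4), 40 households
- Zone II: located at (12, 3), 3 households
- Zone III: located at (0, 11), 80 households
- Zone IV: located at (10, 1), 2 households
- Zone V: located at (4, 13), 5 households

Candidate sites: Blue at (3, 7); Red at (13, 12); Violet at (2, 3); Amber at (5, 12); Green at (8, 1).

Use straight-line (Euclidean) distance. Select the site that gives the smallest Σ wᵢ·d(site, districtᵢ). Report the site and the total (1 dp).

Blue, total 648.1 km

Total weighted distance at each candidate:
  Blue (3, 7): total = 648.1
  Red (13, 12): total = 1563.5
  Violet (2, 3): total = 922.1
  Amber (5, 12): total = 795.9
  Green (8, 1): total = 1249.4
Minimum is at Blue with total 648.1 km.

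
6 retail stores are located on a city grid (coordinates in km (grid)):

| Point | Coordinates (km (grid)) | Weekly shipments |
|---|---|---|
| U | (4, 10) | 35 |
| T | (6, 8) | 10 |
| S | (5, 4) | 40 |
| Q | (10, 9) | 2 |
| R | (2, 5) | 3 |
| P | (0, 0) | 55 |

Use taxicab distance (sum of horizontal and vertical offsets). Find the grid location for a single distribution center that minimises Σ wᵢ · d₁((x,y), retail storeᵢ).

Manhattan distance separates: Σwᵢ(|x−xᵢ|+|y−yᵢ|) = Σwᵢ|x−xᵢ| + Σwᵢ|y−yᵢ|, so x and y are optimised independently as 1-D weighted medians.
Total weight W = 145; half = 72.5.
x-coordinate, sorted with cumulative weight:
  x=0 (P, w=55) cum 55
  x=2 (R, w=3) cum 58
  x=4 (U, w=35) cum 93  ← median
  x=5 (S, w=40) cum 133
  x=6 (T, w=10) cum 143
  x=10 (Q, w=2) cum 145
⇒ x* = 4
y-coordinate, sorted with cumulative weight:
  y=0 (P, w=55) cum 55
  y=4 (S, w=40) cum 95  ← median
  y=5 (R, w=3) cum 98
  y=8 (T, w=10) cum 108
  y=9 (Q, w=2) cum 110
  y=10 (U, w=35) cum 145
⇒ y* = 4

(4, 4)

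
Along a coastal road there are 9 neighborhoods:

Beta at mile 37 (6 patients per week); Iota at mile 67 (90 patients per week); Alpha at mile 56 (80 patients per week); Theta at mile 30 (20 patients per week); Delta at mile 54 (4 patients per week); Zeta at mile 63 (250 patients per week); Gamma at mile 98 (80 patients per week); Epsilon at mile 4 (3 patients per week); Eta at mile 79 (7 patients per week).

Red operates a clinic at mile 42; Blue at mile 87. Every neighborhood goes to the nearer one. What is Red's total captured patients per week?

The indifferent point is the midpoint (42+87)/2 = 64.5; neighborhoods left of it (closer to Red at 42) go to Red, those right go to Blue.
  Epsilon at 4 (w=3) → Red
  Theta at 30 (w=20) → Red
  Beta at 37 (w=6) → Red
  Delta at 54 (w=4) → Red
  Alpha at 56 (w=80) → Red
  Zeta at 63 (w=250) → Red
  Iota at 67 (w=90) → Blue
  Eta at 79 (w=7) → Blue
  Gamma at 98 (w=80) → Blue
Red captures 363; Blue captures 177.

363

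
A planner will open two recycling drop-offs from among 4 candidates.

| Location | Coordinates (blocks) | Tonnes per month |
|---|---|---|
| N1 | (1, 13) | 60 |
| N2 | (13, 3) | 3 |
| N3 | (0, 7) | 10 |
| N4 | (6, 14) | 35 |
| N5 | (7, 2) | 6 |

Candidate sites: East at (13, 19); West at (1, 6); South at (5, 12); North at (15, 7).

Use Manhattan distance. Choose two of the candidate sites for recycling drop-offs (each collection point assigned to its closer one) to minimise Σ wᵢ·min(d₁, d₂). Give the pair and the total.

Evaluate every pair (each demand assigned to the nearer of the two):
  {West, South}: total = 530
  {South, North}: total = 595
  {East, South}: total = 625
  {East, West}: total = 965
  {West, North}: total = 973
  {East, North}: total = 1746
Best pair: {West, South} with total 530.

{West, South}, total 530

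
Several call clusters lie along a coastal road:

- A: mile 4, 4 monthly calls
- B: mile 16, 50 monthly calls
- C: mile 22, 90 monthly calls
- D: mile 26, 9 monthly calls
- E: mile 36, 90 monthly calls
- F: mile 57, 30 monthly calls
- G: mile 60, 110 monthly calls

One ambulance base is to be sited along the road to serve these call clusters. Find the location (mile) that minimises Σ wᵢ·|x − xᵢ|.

x = 36

For a sum of weighted absolute distances on a line, the optimum is the weighted median (not the mean). Total weight W = 383; half-weight = 191.5.
Sort by position and accumulate weight:
  mile 4 (A, w=4) → cum 4
  mile 16 (B, w=50) → cum 54
  mile 22 (C, w=90) → cum 144
  mile 26 (D, w=9) → cum 153
  mile 36 (E, w=90) → cum 243  ≥ 191.5 → median here
  mile 57 (F, w=30) → cum 273
  mile 60 (G, w=110) → cum 383
Optimal location: mile 36.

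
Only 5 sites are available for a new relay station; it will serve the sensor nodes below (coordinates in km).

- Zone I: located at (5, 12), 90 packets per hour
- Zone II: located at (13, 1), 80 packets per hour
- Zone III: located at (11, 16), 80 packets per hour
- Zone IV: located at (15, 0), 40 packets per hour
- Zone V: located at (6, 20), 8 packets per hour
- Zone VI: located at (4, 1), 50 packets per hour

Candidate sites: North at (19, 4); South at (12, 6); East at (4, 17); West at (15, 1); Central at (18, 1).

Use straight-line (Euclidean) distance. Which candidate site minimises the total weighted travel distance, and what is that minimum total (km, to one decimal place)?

South, total 2903.6 km

Total weighted distance at each candidate:
  North (19, 4): total = 4297.7
  South (12, 6): total = 2903.6
  East (4, 17): total = 4132.0
  West (15, 1): total = 3498.1
  Central (18, 1): total = 4263.1
Minimum is at South with total 2903.6 km.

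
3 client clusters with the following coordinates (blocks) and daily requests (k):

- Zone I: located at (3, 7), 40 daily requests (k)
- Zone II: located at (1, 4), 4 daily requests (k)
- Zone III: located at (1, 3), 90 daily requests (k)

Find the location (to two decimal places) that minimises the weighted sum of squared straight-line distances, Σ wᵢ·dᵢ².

The minimiser of Σwᵢ‖p−pᵢ‖² is the weighted centroid p* = (Σwᵢpᵢ)/(Σwᵢ).
Σwᵢ = 134.
Σwᵢxᵢ = 40·3 + 4·1 + 90·1 = 214.
Σwᵢyᵢ = 40·7 + 4·4 + 90·3 = 566.
x* = 214/134 = 1.60, y* = 566/134 = 4.22.

(1.60, 4.22)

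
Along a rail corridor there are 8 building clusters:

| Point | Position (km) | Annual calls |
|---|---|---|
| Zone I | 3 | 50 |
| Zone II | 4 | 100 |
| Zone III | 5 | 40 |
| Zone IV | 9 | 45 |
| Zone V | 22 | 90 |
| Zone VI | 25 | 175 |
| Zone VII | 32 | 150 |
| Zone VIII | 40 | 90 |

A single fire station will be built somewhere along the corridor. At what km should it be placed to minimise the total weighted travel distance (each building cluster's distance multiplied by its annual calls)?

For a sum of weighted absolute distances on a line, the optimum is the weighted median (not the mean). Total weight W = 740; half-weight = 370.
Sort by position and accumulate weight:
  km 3 (Zone I, w=50) → cum 50
  km 4 (Zone II, w=100) → cum 150
  km 5 (Zone III, w=40) → cum 190
  km 9 (Zone IV, w=45) → cum 235
  km 22 (Zone V, w=90) → cum 325
  km 25 (Zone VI, w=175) → cum 500  ≥ 370 → median here
  km 32 (Zone VII, w=150) → cum 650
  km 40 (Zone VIII, w=90) → cum 740
Optimal location: km 25.

x = 25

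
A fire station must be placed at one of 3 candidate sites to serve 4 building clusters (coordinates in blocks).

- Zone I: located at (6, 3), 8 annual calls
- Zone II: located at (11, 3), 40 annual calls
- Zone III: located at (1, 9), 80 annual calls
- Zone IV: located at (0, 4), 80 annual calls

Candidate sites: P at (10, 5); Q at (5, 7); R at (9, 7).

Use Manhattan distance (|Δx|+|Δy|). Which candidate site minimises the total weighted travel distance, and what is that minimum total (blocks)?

Q, total 1560 blocks

Total weighted distance at each candidate:
  P (10, 5): total = 2088
  Q (5, 7): total = 1560
  R (9, 7): total = 2056
Minimum is at Q with total 1560 blocks.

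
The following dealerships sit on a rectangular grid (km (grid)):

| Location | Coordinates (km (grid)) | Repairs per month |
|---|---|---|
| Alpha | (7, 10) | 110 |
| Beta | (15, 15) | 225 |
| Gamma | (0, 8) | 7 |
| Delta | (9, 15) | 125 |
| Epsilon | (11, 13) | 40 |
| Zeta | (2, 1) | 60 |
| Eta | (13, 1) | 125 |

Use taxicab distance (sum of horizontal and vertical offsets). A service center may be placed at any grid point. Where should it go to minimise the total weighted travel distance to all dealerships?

Manhattan distance separates: Σwᵢ(|x−xᵢ|+|y−yᵢ|) = Σwᵢ|x−xᵢ| + Σwᵢ|y−yᵢ|, so x and y are optimised independently as 1-D weighted medians.
Total weight W = 692; half = 346.
x-coordinate, sorted with cumulative weight:
  x=0 (Gamma, w=7) cum 7
  x=2 (Zeta, w=60) cum 67
  x=7 (Alpha, w=110) cum 177
  x=9 (Delta, w=125) cum 302
  x=11 (Epsilon, w=40) cum 342
  x=13 (Eta, w=125) cum 467  ← median
  x=15 (Beta, w=225) cum 692
⇒ x* = 13
y-coordinate, sorted with cumulative weight:
  y=1 (Zeta, w=60) cum 60
  y=1 (Eta, w=125) cum 185
  y=8 (Gamma, w=7) cum 192
  y=10 (Alpha, w=110) cum 302
  y=13 (Epsilon, w=40) cum 342
  y=15 (Beta, w=225) cum 567  ← median
  y=15 (Delta, w=125) cum 692
⇒ y* = 15

(13, 15)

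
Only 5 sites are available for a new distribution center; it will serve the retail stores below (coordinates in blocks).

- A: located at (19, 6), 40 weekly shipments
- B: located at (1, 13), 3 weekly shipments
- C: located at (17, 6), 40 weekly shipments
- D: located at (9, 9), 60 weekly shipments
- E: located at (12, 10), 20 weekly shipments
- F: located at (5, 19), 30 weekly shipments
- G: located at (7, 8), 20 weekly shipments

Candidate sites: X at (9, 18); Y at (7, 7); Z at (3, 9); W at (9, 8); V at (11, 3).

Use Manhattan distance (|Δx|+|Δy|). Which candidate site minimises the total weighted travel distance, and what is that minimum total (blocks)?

W, total 1569 blocks

Total weighted distance at each candidate:
  X (9, 18): total = 2869
  Y (7, 7): total = 1836
  Z (3, 9): total = 2478
  W (9, 8): total = 1569
  V (11, 3): total = 2340
Minimum is at W with total 1569 blocks.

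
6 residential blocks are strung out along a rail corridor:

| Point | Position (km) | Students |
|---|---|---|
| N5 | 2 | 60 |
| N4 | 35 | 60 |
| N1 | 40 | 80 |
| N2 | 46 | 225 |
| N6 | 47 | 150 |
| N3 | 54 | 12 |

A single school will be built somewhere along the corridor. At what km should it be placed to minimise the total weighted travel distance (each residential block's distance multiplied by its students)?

x = 46

For a sum of weighted absolute distances on a line, the optimum is the weighted median (not the mean). Total weight W = 587; half-weight = 293.5.
Sort by position and accumulate weight:
  km 2 (N5, w=60) → cum 60
  km 35 (N4, w=60) → cum 120
  km 40 (N1, w=80) → cum 200
  km 46 (N2, w=225) → cum 425  ≥ 293.5 → median here
  km 47 (N6, w=150) → cum 575
  km 54 (N3, w=12) → cum 587
Optimal location: km 46.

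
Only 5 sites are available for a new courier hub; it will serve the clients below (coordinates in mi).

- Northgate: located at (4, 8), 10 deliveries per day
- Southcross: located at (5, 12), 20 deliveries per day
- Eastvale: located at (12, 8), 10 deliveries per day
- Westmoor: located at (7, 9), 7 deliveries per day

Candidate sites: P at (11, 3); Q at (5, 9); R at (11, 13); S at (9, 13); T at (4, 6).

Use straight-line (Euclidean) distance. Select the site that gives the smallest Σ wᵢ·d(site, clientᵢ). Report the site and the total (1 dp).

Total weighted distance at each candidate:
  P (11, 3): total = 403.8
  Q (5, 9): total = 158.9
  R (11, 13): total = 298.3
  S (9, 13): total = 242.8
  T (4, 6): total = 253.8
Minimum is at Q with total 158.9 mi.

Q, total 158.9 mi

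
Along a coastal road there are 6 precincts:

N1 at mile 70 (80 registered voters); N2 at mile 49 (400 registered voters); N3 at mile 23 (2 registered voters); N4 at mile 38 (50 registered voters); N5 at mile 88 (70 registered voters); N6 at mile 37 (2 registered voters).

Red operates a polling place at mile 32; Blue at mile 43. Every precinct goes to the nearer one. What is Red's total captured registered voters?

4

The indifferent point is the midpoint (32+43)/2 = 37.5; precincts left of it (closer to Red at 32) go to Red, those right go to Blue.
  N3 at 23 (w=2) → Red
  N6 at 37 (w=2) → Red
  N4 at 38 (w=50) → Blue
  N2 at 49 (w=400) → Blue
  N1 at 70 (w=80) → Blue
  N5 at 88 (w=70) → Blue
Red captures 4; Blue captures 600.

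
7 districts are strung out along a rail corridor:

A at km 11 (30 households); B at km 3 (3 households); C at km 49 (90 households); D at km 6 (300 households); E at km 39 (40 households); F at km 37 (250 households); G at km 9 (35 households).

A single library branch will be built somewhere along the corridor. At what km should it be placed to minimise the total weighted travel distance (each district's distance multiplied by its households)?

For a sum of weighted absolute distances on a line, the optimum is the weighted median (not the mean). Total weight W = 748; half-weight = 374.
Sort by position and accumulate weight:
  km 3 (B, w=3) → cum 3
  km 6 (D, w=300) → cum 303
  km 9 (G, w=35) → cum 338
  km 11 (A, w=30) → cum 368
  km 37 (F, w=250) → cum 618  ≥ 374 → median here
  km 39 (E, w=40) → cum 658
  km 49 (C, w=90) → cum 748
Optimal location: km 37.

x = 37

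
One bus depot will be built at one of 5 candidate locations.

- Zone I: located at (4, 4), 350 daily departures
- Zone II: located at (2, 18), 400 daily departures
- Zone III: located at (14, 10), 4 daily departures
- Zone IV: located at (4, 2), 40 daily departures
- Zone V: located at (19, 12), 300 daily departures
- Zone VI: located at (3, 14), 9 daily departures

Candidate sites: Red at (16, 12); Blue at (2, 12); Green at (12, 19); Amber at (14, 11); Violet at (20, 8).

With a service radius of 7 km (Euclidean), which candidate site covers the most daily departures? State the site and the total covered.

Blue, covering 409

Coverage radius r = 7 km; a point is covered iff (Δx)²+(Δy)² ≤ 7² = 49.
  Red (16, 12): covers {Zone III, Zone V} → 304
  Blue (2, 12): covers {Zone II, Zone VI} → 409
  Green (12, 19): covers {none} → 0
  Amber (14, 11): covers {Zone III, Zone V} → 304
  Violet (20, 8): covers {Zone III, Zone V} → 304
Maximum coverage at Blue: 409 daily departures.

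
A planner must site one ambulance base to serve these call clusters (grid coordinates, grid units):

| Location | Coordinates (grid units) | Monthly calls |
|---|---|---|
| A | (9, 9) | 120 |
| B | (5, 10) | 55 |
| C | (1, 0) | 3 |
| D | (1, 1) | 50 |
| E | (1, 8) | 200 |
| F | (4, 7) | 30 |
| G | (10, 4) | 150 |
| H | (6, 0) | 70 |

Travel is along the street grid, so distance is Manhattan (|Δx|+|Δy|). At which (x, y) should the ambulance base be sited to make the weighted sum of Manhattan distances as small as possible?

Manhattan distance separates: Σwᵢ(|x−xᵢ|+|y−yᵢ|) = Σwᵢ|x−xᵢ| + Σwᵢ|y−yᵢ|, so x and y are optimised independently as 1-D weighted medians.
Total weight W = 678; half = 339.
x-coordinate, sorted with cumulative weight:
  x=1 (C, w=3) cum 3
  x=1 (D, w=50) cum 53
  x=1 (E, w=200) cum 253
  x=4 (F, w=30) cum 283
  x=5 (B, w=55) cum 338
  x=6 (H, w=70) cum 408  ← median
  x=9 (A, w=120) cum 528
  x=10 (G, w=150) cum 678
⇒ x* = 6
y-coordinate, sorted with cumulative weight:
  y=0 (C, w=3) cum 3
  y=0 (H, w=70) cum 73
  y=1 (D, w=50) cum 123
  y=4 (G, w=150) cum 273
  y=7 (F, w=30) cum 303
  y=8 (E, w=200) cum 503  ← median
  y=9 (A, w=120) cum 623
  y=10 (B, w=55) cum 678
⇒ y* = 8

(6, 8)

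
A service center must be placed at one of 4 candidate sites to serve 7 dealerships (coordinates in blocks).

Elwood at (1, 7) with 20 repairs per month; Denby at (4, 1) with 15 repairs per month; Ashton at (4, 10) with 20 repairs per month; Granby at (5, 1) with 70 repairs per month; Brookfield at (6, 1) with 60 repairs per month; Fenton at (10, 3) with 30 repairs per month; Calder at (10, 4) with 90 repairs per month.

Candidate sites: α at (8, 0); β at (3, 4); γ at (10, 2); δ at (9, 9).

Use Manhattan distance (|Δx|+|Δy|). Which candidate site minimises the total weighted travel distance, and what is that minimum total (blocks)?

Total weighted distance at each candidate:
  α (8, 0): total = 1785
  β (3, 4): total = 1880
  γ (10, 2): total = 1595
  δ (9, 9): total = 2765
Minimum is at γ with total 1595 blocks.

γ, total 1595 blocks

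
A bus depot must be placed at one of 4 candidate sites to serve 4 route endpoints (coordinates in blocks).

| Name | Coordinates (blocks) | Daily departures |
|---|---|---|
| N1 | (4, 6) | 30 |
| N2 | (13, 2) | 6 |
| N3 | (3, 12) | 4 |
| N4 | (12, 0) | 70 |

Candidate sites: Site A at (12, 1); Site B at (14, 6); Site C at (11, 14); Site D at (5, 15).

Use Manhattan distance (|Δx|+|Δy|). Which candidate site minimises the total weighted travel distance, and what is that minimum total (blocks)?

Site A, total 552 blocks

Total weighted distance at each candidate:
  Site A (12, 1): total = 552
  Site B (14, 6): total = 958
  Site C (11, 14): total = 1624
  Site D (5, 15): total = 1986
Minimum is at Site A with total 552 blocks.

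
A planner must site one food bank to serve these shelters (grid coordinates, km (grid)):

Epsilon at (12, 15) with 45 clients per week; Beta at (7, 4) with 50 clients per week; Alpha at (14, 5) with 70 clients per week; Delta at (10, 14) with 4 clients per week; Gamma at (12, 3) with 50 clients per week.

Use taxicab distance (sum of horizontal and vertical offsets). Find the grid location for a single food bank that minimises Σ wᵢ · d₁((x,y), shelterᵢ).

Manhattan distance separates: Σwᵢ(|x−xᵢ|+|y−yᵢ|) = Σwᵢ|x−xᵢ| + Σwᵢ|y−yᵢ|, so x and y are optimised independently as 1-D weighted medians.
Total weight W = 219; half = 109.5.
x-coordinate, sorted with cumulative weight:
  x=7 (Beta, w=50) cum 50
  x=10 (Delta, w=4) cum 54
  x=12 (Epsilon, w=45) cum 99
  x=12 (Gamma, w=50) cum 149  ← median
  x=14 (Alpha, w=70) cum 219
⇒ x* = 12
y-coordinate, sorted with cumulative weight:
  y=3 (Gamma, w=50) cum 50
  y=4 (Beta, w=50) cum 100
  y=5 (Alpha, w=70) cum 170  ← median
  y=14 (Delta, w=4) cum 174
  y=15 (Epsilon, w=45) cum 219
⇒ y* = 5

(12, 5)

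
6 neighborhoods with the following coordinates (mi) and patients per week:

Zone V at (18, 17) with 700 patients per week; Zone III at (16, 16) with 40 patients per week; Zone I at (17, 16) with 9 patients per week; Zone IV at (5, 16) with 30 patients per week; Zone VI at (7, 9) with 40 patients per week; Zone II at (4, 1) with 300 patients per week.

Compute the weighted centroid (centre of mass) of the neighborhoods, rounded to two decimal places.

The minimiser of Σwᵢ‖p−pᵢ‖² is the weighted centroid p* = (Σwᵢpᵢ)/(Σwᵢ).
Σwᵢ = 1119.
Σwᵢxᵢ = 700·18 + 40·16 + 9·17 + 30·5 + 40·7 + 300·4 = 15023.
Σwᵢyᵢ = 700·17 + 40·16 + 9·16 + 30·16 + 40·9 + 300·1 = 13824.
x* = 15023/1119 = 13.43, y* = 13824/1119 = 12.35.

(13.43, 12.35)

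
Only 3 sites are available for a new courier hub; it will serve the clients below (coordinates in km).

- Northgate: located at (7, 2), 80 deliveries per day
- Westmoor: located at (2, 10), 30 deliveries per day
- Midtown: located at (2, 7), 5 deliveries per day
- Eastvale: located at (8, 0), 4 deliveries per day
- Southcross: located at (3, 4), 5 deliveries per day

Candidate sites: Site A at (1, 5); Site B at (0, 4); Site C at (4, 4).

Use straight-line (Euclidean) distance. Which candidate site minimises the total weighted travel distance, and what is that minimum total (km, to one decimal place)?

Site C, total 523.8 km

Total weighted distance at each candidate:
  Site A (1, 5): total = 746.4
  Site B (0, 4): total = 841.0
  Site C (4, 4): total = 523.8
Minimum is at Site C with total 523.8 km.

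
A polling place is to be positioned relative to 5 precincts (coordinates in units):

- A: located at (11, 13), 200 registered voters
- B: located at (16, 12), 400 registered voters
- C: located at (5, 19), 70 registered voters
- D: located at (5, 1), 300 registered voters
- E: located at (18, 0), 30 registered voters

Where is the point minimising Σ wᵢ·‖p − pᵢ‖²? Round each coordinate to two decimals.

(10.99, 9.03)

The minimiser of Σwᵢ‖p−pᵢ‖² is the weighted centroid p* = (Σwᵢpᵢ)/(Σwᵢ).
Σwᵢ = 1000.
Σwᵢxᵢ = 200·11 + 400·16 + 70·5 + 300·5 + 30·18 = 10990.
Σwᵢyᵢ = 200·13 + 400·12 + 70·19 + 300·1 + 30·0 = 9030.
x* = 10990/1000 = 10.99, y* = 9030/1000 = 9.03.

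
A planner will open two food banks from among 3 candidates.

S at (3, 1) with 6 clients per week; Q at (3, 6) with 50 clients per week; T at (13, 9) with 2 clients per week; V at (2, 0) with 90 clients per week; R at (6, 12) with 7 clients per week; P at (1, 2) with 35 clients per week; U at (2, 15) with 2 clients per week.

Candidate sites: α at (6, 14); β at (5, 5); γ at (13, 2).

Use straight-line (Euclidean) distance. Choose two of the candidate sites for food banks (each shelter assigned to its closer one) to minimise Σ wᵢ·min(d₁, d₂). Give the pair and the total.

Evaluate every pair (each demand assigned to the nearer of the two):
  {α, β}: total = 877.9
  {β, γ}: total = 922.8
  {α, γ}: total = 1950.0
Best pair: {α, β} with total 877.9.

{α, β}, total 877.9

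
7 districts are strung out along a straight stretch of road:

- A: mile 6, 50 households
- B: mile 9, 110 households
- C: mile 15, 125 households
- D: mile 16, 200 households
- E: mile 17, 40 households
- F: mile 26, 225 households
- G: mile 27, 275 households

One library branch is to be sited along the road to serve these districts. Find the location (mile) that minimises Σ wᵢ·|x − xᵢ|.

x = 17

For a sum of weighted absolute distances on a line, the optimum is the weighted median (not the mean). Total weight W = 1025; half-weight = 512.5.
Sort by position and accumulate weight:
  mile 6 (A, w=50) → cum 50
  mile 9 (B, w=110) → cum 160
  mile 15 (C, w=125) → cum 285
  mile 16 (D, w=200) → cum 485
  mile 17 (E, w=40) → cum 525  ≥ 512.5 → median here
  mile 26 (F, w=225) → cum 750
  mile 27 (G, w=275) → cum 1025
Optimal location: mile 17.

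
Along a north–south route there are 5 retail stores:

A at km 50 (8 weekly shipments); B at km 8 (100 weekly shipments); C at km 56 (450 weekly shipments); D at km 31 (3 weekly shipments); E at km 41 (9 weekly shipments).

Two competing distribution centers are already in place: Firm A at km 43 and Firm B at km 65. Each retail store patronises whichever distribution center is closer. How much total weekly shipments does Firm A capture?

The indifferent point is the midpoint (43+65)/2 = 54; retail stores left of it (closer to Firm A at 43) go to Firm A, those right go to Firm B.
  B at 8 (w=100) → Firm A
  D at 31 (w=3) → Firm A
  E at 41 (w=9) → Firm A
  A at 50 (w=8) → Firm A
  C at 56 (w=450) → Firm B
Firm A captures 120; Firm B captures 450.

120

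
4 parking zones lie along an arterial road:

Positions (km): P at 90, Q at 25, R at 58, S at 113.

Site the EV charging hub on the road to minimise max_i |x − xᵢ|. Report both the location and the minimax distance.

The 1-center on a line is the midpoint of the two extreme points: leftmost at 25, rightmost at 113.
Optimal location = (25 + 113)/2 = 69; maximum distance = (113 − 25)/2 = 44.

location 69, max distance 44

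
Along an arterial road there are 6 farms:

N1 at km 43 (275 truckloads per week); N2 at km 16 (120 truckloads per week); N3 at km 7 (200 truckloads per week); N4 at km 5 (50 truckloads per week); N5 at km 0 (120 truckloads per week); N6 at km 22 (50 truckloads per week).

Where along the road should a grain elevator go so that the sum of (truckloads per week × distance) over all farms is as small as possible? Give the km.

For a sum of weighted absolute distances on a line, the optimum is the weighted median (not the mean). Total weight W = 815; half-weight = 407.5.
Sort by position and accumulate weight:
  km 0 (N5, w=120) → cum 120
  km 5 (N4, w=50) → cum 170
  km 7 (N3, w=200) → cum 370
  km 16 (N2, w=120) → cum 490  ≥ 407.5 → median here
  km 22 (N6, w=50) → cum 540
  km 43 (N1, w=275) → cum 815
Optimal location: km 16.

x = 16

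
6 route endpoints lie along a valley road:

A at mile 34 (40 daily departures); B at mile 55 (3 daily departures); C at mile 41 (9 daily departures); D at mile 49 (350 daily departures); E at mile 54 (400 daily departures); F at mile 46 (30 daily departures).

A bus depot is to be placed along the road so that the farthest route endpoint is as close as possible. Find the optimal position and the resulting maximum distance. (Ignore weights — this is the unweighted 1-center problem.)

location 44.5, max distance 10.5

The 1-center on a line is the midpoint of the two extreme points: leftmost at 34, rightmost at 55.
Optimal location = (34 + 55)/2 = 44.5; maximum distance = (55 − 34)/2 = 10.5.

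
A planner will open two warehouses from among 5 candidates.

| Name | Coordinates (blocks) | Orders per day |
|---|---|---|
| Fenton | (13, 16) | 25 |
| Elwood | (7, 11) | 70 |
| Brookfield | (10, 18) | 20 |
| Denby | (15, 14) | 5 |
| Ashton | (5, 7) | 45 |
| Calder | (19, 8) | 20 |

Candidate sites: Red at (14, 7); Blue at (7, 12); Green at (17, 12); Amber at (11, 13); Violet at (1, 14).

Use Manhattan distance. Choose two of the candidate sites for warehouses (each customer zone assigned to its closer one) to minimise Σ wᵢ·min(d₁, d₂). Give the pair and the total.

Evaluate every pair (each demand assigned to the nearer of the two):
  {Blue, Green}: total = 905
  {Blue, Amber}: total = 915
  {Red, Blue}: total = 975
  {Blue, Violet}: total = 1185
  {Red, Amber}: total = 1215
  {Green, Amber}: total = 1345
  {Amber, Violet}: total = 1445
  {Red, Violet}: total = 1705
  {Green, Violet}: total = 1725
  {Red, Green}: total = 1775
Best pair: {Blue, Green} with total 905.

{Blue, Green}, total 905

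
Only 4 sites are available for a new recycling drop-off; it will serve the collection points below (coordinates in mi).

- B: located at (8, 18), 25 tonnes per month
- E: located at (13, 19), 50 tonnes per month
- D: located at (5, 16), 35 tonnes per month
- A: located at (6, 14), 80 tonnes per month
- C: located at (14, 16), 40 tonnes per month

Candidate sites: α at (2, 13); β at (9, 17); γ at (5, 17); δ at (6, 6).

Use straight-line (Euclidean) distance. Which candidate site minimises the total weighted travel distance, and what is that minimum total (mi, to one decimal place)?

Total weighted distance at each candidate:
  α (2, 13): total = 1794.9
  β (9, 17): total = 946.6
  γ (5, 17): total = 1141.6
  δ (6, 6): total = 2546.4
Minimum is at β with total 946.6 mi.

β, total 946.6 mi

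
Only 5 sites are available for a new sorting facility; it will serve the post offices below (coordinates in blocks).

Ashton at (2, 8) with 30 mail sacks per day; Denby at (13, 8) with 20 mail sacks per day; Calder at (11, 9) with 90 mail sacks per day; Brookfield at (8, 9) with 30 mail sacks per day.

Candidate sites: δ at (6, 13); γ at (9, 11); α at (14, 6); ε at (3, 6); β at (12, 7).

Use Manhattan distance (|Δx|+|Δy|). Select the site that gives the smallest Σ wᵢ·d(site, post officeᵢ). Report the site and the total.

Total weighted distance at each candidate:
  δ (6, 13): total = 1500
  γ (9, 11): total = 890
  α (14, 6): total = 1290
  ε (3, 6): total = 1560
  β (12, 7): total = 820
Minimum is at β with total 820 blocks.

β, total 820 blocks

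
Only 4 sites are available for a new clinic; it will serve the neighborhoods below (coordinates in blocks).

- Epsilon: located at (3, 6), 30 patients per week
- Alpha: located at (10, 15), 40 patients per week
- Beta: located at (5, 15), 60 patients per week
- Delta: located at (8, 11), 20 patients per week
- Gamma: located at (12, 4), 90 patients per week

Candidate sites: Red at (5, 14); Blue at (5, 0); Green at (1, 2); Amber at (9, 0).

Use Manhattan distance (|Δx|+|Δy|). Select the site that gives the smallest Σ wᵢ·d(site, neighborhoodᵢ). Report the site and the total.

Total weighted distance at each candidate:
  Red (5, 14): total = 2250
  Blue (5, 0): total = 3210
  Green (1, 2): total = 3570
  Amber (9, 0): total = 3010
Minimum is at Red with total 2250 blocks.

Red, total 2250 blocks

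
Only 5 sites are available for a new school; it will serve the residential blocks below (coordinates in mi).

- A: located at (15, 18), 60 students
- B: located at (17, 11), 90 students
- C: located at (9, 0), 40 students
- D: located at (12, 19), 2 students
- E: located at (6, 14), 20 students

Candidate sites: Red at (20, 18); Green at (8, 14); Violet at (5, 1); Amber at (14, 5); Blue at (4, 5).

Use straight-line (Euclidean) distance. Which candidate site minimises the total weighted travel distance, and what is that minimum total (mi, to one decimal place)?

Total weighted distance at each candidate:
  Red (20, 18): total = 2136.5
  Green (8, 14): total = 1951.8
  Violet (5, 1): total = 3053.5
  Amber (14, 5): total = 1938.0
  Blue (4, 5): total = 2809.8
Minimum is at Amber with total 1938.0 mi.

Amber, total 1938.0 mi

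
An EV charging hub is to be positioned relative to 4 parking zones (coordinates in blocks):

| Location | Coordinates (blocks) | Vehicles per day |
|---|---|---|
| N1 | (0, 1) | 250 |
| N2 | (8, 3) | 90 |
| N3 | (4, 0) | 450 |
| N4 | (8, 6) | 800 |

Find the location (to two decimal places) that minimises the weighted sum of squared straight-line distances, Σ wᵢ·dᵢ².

(5.61, 3.35)

The minimiser of Σwᵢ‖p−pᵢ‖² is the weighted centroid p* = (Σwᵢpᵢ)/(Σwᵢ).
Σwᵢ = 1590.
Σwᵢxᵢ = 250·0 + 90·8 + 450·4 + 800·8 = 8920.
Σwᵢyᵢ = 250·1 + 90·3 + 450·0 + 800·6 = 5320.
x* = 8920/1590 = 5.61, y* = 5320/1590 = 3.35.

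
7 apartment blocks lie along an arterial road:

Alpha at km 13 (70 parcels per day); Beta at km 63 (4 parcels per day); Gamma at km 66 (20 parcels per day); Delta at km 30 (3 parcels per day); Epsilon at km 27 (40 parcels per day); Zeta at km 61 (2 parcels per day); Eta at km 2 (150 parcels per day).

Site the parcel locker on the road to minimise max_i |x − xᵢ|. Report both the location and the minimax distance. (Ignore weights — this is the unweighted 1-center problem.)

location 34, max distance 32

The 1-center on a line is the midpoint of the two extreme points: leftmost at 2, rightmost at 66.
Optimal location = (2 + 66)/2 = 34; maximum distance = (66 − 2)/2 = 32.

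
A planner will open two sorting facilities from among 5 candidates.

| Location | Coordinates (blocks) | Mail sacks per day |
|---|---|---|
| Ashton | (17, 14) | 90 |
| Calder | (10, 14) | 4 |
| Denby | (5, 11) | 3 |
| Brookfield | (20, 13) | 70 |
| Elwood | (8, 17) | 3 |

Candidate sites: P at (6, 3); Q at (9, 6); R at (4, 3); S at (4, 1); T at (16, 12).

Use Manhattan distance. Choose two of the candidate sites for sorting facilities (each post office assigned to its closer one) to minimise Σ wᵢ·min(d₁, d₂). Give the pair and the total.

Evaluate every pair (each demand assigned to the nearer of the two):
  {Q, T}: total = 715
  {P, T}: total = 718
  {R, T}: total = 718
  {S, T}: total = 724
  {P, Q}: total = 2799
  {Q, R}: total = 2799
  {Q, S}: total = 2799
  {P, R}: total = 3795
  {P, S}: total = 3795
  {R, S}: total = 4129
Best pair: {Q, T} with total 715.

{Q, T}, total 715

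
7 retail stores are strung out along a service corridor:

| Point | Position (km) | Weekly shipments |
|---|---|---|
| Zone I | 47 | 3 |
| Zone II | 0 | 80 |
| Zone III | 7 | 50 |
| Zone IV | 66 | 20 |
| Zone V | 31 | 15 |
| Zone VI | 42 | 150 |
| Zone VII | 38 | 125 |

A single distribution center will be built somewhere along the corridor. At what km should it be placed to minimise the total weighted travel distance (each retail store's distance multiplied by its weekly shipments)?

For a sum of weighted absolute distances on a line, the optimum is the weighted median (not the mean). Total weight W = 443; half-weight = 221.5.
Sort by position and accumulate weight:
  km 0 (Zone II, w=80) → cum 80
  km 7 (Zone III, w=50) → cum 130
  km 31 (Zone V, w=15) → cum 145
  km 38 (Zone VII, w=125) → cum 270  ≥ 221.5 → median here
  km 42 (Zone VI, w=150) → cum 420
  km 47 (Zone I, w=3) → cum 423
  km 66 (Zone IV, w=20) → cum 443
Optimal location: km 38.

x = 38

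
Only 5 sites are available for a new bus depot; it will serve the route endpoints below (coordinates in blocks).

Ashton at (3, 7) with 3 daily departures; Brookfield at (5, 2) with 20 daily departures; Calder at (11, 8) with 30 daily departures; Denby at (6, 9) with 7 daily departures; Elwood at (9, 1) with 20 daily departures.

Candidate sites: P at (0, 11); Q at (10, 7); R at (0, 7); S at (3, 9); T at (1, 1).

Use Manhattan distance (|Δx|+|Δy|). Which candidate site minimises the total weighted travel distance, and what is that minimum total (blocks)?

Q, total 463 blocks

Total weighted distance at each candidate:
  P (0, 11): total = 1157
  Q (10, 7): total = 463
  R (0, 7): total = 925
  S (3, 9): total = 757
  T (1, 1): total = 885
Minimum is at Q with total 463 blocks.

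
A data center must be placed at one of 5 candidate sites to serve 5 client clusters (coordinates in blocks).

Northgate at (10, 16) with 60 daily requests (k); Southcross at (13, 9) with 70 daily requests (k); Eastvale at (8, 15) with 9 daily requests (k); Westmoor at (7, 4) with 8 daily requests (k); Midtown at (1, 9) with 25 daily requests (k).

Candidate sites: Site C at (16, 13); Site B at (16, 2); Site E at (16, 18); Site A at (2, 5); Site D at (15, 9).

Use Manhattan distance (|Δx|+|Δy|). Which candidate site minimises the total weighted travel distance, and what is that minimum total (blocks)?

Total weighted distance at each candidate:
  Site C (16, 13): total = 1739
  Site B (16, 2): total = 2727
  Site E (16, 18): total = 2203
  Site A (2, 5): total = 2507
  Site D (15, 9): total = 1431
Minimum is at Site D with total 1431 blocks.

Site D, total 1431 blocks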